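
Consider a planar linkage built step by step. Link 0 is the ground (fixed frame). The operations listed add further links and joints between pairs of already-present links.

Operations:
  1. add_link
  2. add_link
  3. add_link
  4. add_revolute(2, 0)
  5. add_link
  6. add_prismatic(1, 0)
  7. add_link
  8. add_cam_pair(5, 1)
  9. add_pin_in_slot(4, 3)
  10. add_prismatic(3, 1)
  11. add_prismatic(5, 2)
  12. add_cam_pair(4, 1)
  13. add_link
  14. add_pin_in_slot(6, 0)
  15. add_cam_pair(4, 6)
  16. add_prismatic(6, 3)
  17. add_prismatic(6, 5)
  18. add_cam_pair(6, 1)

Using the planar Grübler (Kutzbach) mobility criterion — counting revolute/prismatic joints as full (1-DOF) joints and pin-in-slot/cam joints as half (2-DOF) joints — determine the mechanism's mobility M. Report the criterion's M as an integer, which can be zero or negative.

M = 0

(L,J1,J2)=(1,0,0); link0 fixed
link1: (2,0,0)
link2: (3,0,0)
link3: (4,0,0)
R 2-0 [J1]: (4,1,0)
link4: (5,1,0)
P 1-0 [J1]: (5,2,0)
link5: (6,2,0)
C 5-1 [J2]: (6,2,1)
PS 4-3 [J2]: (6,2,2)
P 3-1 [J1]: (6,3,2)
P 5-2 [J1]: (6,4,2)
C 4-1 [J2]: (6,4,3)
link6: (7,4,3)
PS 6-0 [J2]: (7,4,4)
C 4-6 [J2]: (7,4,5)
P 6-3 [J1]: (7,5,5)
P 6-5 [J1]: (7,6,5)
C 6-1 [J2]: (7,6,6)
Grübler: 3·6 − 2·6 − 6 = 0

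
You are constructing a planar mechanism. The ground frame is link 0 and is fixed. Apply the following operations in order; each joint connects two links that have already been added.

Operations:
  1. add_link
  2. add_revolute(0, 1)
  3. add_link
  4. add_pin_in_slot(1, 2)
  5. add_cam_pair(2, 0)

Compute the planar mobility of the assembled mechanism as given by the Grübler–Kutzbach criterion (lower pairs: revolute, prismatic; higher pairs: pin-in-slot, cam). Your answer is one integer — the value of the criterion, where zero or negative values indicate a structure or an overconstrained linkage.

L=1 J1=0 J2=0
add link → L=2 J1=0 J2=0
R@0,1 dof=1 J1 → L=2 J1=1 J2=0
add link → L=3 J1=1 J2=0
PS@1,2 dof=2 J2 → L=3 J1=1 J2=1
C@2,0 dof=2 J2 → L=3 J1=1 J2=2
M=3(L−1)−2J1−J2=3·2−2·1−2=2

M = 2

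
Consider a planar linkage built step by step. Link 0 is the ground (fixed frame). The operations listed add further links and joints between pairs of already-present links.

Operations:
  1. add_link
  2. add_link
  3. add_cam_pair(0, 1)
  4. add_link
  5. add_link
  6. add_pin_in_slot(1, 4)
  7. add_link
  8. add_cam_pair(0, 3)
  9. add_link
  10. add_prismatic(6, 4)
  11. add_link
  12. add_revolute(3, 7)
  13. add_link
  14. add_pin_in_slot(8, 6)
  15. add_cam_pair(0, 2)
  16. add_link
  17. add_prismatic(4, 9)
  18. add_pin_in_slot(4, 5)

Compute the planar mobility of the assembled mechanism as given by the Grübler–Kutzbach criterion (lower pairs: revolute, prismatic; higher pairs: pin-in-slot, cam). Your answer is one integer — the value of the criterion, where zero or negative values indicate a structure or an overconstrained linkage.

M = 15

[1;0;0] (link 0 is ground)
L+ [2;0;0]
L+ [3;0;0]
C(0,1)∈J2 [3;0;1]
L+ [4;0;1]
L+ [5;0;1]
PS(1,4)∈J2 [5;0;2]
L+ [6;0;2]
C(0,3)∈J2 [6;0;3]
L+ [7;0;3]
P(6,4)∈J1 [7;1;3]
L+ [8;1;3]
R(3,7)∈J1 [8;2;3]
L+ [9;2;3]
PS(8,6)∈J2 [9;2;4]
C(0,2)∈J2 [9;2;5]
L+ [10;2;5]
P(4,9)∈J1 [10;3;5]
PS(4,5)∈J2 [10;3;6]
mobility = 27 − 6 − 6 = 15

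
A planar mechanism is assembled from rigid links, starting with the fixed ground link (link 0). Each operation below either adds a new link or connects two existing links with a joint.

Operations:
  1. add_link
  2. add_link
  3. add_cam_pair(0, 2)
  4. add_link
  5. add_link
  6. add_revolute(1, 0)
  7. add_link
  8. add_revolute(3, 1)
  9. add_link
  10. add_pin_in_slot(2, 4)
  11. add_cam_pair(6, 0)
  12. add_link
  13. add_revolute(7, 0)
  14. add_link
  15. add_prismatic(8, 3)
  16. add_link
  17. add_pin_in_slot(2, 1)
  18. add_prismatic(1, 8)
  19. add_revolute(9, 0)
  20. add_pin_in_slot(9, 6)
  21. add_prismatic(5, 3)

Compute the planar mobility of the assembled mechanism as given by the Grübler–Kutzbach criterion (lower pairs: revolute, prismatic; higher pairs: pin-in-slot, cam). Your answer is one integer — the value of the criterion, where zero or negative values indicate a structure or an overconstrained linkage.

M = 8

(L,J1,J2)=(1,0,0); link0 fixed
link1: (2,0,0)
link2: (3,0,0)
C 0-2 [J2]: (3,0,1)
link3: (4,0,1)
link4: (5,0,1)
R 1-0 [J1]: (5,1,1)
link5: (6,1,1)
R 3-1 [J1]: (6,2,1)
link6: (7,2,1)
PS 2-4 [J2]: (7,2,2)
C 6-0 [J2]: (7,2,3)
link7: (8,2,3)
R 7-0 [J1]: (8,3,3)
link8: (9,3,3)
P 8-3 [J1]: (9,4,3)
link9: (10,4,3)
PS 2-1 [J2]: (10,4,4)
P 1-8 [J1]: (10,5,4)
R 9-0 [J1]: (10,6,4)
PS 9-6 [J2]: (10,6,5)
P 5-3 [J1]: (10,7,5)
Grübler: 3·9 − 2·7 − 5 = 8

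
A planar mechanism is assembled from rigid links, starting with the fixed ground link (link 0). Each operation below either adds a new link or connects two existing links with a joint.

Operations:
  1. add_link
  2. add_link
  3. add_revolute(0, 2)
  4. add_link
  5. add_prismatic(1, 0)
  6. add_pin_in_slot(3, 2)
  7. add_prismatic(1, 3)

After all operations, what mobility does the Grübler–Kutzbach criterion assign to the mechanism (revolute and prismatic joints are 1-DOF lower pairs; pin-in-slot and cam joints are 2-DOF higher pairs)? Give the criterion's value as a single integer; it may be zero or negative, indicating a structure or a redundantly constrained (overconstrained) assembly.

link 0 = ground. State L|J1|J2 = 1|0|0
+link1  2|0|0
+link2  3|0|0
R(0,2) f=1→J1  3|1|0
+link3  4|1|0
P(1,0) f=1→J1  4|2|0
PS(3,2) f=2→J2  4|2|1
P(1,3) f=1→J1  4|3|1
M = 3(4−1)−2·3−1 = 9−6−1 = 2

M = 2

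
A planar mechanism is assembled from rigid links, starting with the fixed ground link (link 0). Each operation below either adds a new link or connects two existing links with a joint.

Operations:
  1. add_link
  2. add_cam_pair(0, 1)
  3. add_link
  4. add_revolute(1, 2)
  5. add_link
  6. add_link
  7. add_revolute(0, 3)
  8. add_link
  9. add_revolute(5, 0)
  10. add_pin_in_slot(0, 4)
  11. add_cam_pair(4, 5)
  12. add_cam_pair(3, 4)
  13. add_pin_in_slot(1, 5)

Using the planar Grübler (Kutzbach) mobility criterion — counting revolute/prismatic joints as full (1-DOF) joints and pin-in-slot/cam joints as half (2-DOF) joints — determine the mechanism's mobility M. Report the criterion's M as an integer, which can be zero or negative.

[1;0;0] (link 0 is ground)
L+ [2;0;0]
C(0,1)∈J2 [2;0;1]
L+ [3;0;1]
R(1,2)∈J1 [3;1;1]
L+ [4;1;1]
L+ [5;1;1]
R(0,3)∈J1 [5;2;1]
L+ [6;2;1]
R(5,0)∈J1 [6;3;1]
PS(0,4)∈J2 [6;3;2]
C(4,5)∈J2 [6;3;3]
C(3,4)∈J2 [6;3;4]
PS(1,5)∈J2 [6;3;5]
mobility = 15 − 6 − 5 = 4

M = 4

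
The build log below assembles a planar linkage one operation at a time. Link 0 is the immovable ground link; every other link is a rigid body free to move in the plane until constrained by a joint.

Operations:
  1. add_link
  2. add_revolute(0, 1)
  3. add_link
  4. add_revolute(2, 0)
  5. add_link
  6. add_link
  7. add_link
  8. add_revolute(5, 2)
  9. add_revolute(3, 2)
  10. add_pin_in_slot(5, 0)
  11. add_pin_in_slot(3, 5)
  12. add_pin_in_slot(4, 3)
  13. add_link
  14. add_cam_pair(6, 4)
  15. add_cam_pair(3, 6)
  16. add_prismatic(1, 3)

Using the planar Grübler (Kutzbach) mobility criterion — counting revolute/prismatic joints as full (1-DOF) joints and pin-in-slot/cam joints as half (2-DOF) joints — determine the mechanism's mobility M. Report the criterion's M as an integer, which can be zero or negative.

M = 3

[1;0;0] (link 0 is ground)
L+ [2;0;0]
R(0,1)∈J1 [2;1;0]
L+ [3;1;0]
R(2,0)∈J1 [3;2;0]
L+ [4;2;0]
L+ [5;2;0]
L+ [6;2;0]
R(5,2)∈J1 [6;3;0]
R(3,2)∈J1 [6;4;0]
PS(5,0)∈J2 [6;4;1]
PS(3,5)∈J2 [6;4;2]
PS(4,3)∈J2 [6;4;3]
L+ [7;4;3]
C(6,4)∈J2 [7;4;4]
C(3,6)∈J2 [7;4;5]
P(1,3)∈J1 [7;5;5]
mobility = 18 − 10 − 5 = 3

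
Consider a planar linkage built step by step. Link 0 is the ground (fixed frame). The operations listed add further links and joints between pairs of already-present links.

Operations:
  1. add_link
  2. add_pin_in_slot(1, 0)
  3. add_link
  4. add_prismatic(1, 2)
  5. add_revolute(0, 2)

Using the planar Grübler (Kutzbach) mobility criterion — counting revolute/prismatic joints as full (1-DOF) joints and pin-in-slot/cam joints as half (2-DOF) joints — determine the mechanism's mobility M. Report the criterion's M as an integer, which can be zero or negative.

M = 1

L=1 J1=0 J2=0
add link → L=2 J1=0 J2=0
PS@1,0 dof=2 J2 → L=2 J1=0 J2=1
add link → L=3 J1=0 J2=1
P@1,2 dof=1 J1 → L=3 J1=1 J2=1
R@0,2 dof=1 J1 → L=3 J1=2 J2=1
M=3(L−1)−2J1−J2=3·2−2·2−1=1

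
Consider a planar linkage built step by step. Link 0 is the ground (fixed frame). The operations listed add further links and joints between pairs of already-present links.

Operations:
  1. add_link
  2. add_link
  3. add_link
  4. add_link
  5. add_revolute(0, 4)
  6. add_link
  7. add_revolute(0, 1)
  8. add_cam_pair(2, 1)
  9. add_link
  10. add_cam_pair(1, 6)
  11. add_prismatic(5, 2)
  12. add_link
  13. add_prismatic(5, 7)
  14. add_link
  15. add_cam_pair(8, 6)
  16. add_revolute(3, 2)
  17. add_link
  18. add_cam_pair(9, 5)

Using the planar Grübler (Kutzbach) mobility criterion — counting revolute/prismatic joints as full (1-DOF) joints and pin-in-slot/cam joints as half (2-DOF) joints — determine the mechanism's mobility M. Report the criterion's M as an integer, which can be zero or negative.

M = 13

[1;0;0] (link 0 is ground)
L+ [2;0;0]
L+ [3;0;0]
L+ [4;0;0]
L+ [5;0;0]
R(0,4)∈J1 [5;1;0]
L+ [6;1;0]
R(0,1)∈J1 [6;2;0]
C(2,1)∈J2 [6;2;1]
L+ [7;2;1]
C(1,6)∈J2 [7;2;2]
P(5,2)∈J1 [7;3;2]
L+ [8;3;2]
P(5,7)∈J1 [8;4;2]
L+ [9;4;2]
C(8,6)∈J2 [9;4;3]
R(3,2)∈J1 [9;5;3]
L+ [10;5;3]
C(9,5)∈J2 [10;5;4]
mobility = 27 − 10 − 4 = 13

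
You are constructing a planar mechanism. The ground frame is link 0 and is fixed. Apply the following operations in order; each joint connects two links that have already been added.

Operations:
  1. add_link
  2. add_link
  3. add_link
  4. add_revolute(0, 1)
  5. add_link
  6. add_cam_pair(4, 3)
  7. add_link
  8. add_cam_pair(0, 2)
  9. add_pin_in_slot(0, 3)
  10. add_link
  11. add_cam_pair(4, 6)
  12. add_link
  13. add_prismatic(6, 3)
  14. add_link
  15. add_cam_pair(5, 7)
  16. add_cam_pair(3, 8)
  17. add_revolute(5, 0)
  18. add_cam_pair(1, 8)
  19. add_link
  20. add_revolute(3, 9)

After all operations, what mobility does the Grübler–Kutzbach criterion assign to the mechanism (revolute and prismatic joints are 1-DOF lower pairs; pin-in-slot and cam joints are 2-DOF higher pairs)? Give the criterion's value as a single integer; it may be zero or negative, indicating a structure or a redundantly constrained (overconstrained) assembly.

[1;0;0] (link 0 is ground)
L+ [2;0;0]
L+ [3;0;0]
L+ [4;0;0]
R(0,1)∈J1 [4;1;0]
L+ [5;1;0]
C(4,3)∈J2 [5;1;1]
L+ [6;1;1]
C(0,2)∈J2 [6;1;2]
PS(0,3)∈J2 [6;1;3]
L+ [7;1;3]
C(4,6)∈J2 [7;1;4]
L+ [8;1;4]
P(6,3)∈J1 [8;2;4]
L+ [9;2;4]
C(5,7)∈J2 [9;2;5]
C(3,8)∈J2 [9;2;6]
R(5,0)∈J1 [9;3;6]
C(1,8)∈J2 [9;3;7]
L+ [10;3;7]
R(3,9)∈J1 [10;4;7]
mobility = 27 − 8 − 7 = 12

M = 12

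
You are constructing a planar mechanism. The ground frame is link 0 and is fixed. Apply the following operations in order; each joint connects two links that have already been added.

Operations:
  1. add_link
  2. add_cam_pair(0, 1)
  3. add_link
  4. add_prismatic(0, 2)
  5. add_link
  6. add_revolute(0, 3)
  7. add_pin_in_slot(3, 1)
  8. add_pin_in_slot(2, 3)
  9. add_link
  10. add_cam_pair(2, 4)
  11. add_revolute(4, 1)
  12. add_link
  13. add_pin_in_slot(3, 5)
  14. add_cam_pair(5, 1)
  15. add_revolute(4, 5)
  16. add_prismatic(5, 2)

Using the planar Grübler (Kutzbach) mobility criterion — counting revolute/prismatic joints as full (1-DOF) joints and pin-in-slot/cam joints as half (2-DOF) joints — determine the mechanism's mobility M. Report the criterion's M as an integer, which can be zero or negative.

M = -1

(L,J1,J2)=(1,0,0); link0 fixed
link1: (2,0,0)
C 0-1 [J2]: (2,0,1)
link2: (3,0,1)
P 0-2 [J1]: (3,1,1)
link3: (4,1,1)
R 0-3 [J1]: (4,2,1)
PS 3-1 [J2]: (4,2,2)
PS 2-3 [J2]: (4,2,3)
link4: (5,2,3)
C 2-4 [J2]: (5,2,4)
R 4-1 [J1]: (5,3,4)
link5: (6,3,4)
PS 3-5 [J2]: (6,3,5)
C 5-1 [J2]: (6,3,6)
R 4-5 [J1]: (6,4,6)
P 5-2 [J1]: (6,5,6)
Grübler: 3·5 − 2·5 − 6 = -1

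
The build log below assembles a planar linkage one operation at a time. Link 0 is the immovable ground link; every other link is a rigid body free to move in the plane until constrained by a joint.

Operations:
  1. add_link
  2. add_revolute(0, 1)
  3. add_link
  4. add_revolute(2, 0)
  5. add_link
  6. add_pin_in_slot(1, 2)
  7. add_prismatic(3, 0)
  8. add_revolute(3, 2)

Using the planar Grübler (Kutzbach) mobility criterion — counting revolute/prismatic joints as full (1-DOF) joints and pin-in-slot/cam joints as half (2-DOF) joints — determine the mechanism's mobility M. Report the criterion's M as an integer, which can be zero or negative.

[1;0;0] (link 0 is ground)
L+ [2;0;0]
R(0,1)∈J1 [2;1;0]
L+ [3;1;0]
R(2,0)∈J1 [3;2;0]
L+ [4;2;0]
PS(1,2)∈J2 [4;2;1]
P(3,0)∈J1 [4;3;1]
R(3,2)∈J1 [4;4;1]
mobility = 9 − 8 − 1 = 0

M = 0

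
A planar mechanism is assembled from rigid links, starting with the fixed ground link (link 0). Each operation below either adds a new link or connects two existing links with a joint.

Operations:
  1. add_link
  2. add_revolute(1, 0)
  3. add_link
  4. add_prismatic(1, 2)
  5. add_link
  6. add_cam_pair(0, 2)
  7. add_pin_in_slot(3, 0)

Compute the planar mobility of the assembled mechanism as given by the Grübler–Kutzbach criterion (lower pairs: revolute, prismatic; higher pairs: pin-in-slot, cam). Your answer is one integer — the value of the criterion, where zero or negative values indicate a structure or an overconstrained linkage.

M = 3

link 0 = ground. State L|J1|J2 = 1|0|0
+link1  2|0|0
R(1,0) f=1→J1  2|1|0
+link2  3|1|0
P(1,2) f=1→J1  3|2|0
+link3  4|2|0
C(0,2) f=2→J2  4|2|1
PS(3,0) f=2→J2  4|2|2
M = 3(4−1)−2·2−2 = 9−4−2 = 3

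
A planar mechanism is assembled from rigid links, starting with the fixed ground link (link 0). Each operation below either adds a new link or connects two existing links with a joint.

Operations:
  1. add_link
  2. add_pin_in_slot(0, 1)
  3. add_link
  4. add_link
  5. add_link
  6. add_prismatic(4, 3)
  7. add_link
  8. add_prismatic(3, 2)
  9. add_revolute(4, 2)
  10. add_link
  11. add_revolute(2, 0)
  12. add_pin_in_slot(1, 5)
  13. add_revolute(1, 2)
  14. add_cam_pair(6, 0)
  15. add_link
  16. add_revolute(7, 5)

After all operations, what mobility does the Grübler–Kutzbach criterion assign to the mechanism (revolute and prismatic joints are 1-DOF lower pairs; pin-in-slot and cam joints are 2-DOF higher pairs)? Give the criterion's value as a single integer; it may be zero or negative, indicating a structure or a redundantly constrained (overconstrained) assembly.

M = 6

L=1 J1=0 J2=0
add link → L=2 J1=0 J2=0
PS@0,1 dof=2 J2 → L=2 J1=0 J2=1
add link → L=3 J1=0 J2=1
add link → L=4 J1=0 J2=1
add link → L=5 J1=0 J2=1
P@4,3 dof=1 J1 → L=5 J1=1 J2=1
add link → L=6 J1=1 J2=1
P@3,2 dof=1 J1 → L=6 J1=2 J2=1
R@4,2 dof=1 J1 → L=6 J1=3 J2=1
add link → L=7 J1=3 J2=1
R@2,0 dof=1 J1 → L=7 J1=4 J2=1
PS@1,5 dof=2 J2 → L=7 J1=4 J2=2
R@1,2 dof=1 J1 → L=7 J1=5 J2=2
C@6,0 dof=2 J2 → L=7 J1=5 J2=3
add link → L=8 J1=5 J2=3
R@7,5 dof=1 J1 → L=8 J1=6 J2=3
M=3(L−1)−2J1−J2=3·7−2·6−3=6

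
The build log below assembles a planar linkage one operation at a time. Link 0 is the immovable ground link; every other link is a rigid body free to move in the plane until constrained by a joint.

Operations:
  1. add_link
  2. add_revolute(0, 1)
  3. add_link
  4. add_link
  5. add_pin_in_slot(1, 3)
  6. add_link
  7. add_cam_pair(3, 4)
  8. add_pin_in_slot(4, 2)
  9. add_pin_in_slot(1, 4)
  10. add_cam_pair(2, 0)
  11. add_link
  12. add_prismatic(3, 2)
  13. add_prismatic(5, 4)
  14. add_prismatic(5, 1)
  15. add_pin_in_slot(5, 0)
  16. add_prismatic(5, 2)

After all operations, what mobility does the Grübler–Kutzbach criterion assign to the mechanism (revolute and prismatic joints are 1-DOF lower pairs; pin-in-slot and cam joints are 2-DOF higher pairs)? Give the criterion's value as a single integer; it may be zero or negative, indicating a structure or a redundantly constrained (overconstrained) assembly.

(L,J1,J2)=(1,0,0); link0 fixed
link1: (2,0,0)
R 0-1 [J1]: (2,1,0)
link2: (3,1,0)
link3: (4,1,0)
PS 1-3 [J2]: (4,1,1)
link4: (5,1,1)
C 3-4 [J2]: (5,1,2)
PS 4-2 [J2]: (5,1,3)
PS 1-4 [J2]: (5,1,4)
C 2-0 [J2]: (5,1,5)
link5: (6,1,5)
P 3-2 [J1]: (6,2,5)
P 5-4 [J1]: (6,3,5)
P 5-1 [J1]: (6,4,5)
PS 5-0 [J2]: (6,4,6)
P 5-2 [J1]: (6,5,6)
Grübler: 3·5 − 2·5 − 6 = -1

M = -1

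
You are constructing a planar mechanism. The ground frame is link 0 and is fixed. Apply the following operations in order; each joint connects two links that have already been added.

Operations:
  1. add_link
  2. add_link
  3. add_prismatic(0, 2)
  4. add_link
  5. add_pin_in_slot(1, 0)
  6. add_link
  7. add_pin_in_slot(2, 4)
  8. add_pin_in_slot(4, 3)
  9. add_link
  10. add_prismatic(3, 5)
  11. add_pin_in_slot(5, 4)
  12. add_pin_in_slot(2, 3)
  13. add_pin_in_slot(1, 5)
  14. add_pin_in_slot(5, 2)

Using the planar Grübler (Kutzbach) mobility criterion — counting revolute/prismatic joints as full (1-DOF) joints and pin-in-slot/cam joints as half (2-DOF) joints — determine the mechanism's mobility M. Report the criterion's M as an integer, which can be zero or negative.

link 0 = ground. State L|J1|J2 = 1|0|0
+link1  2|0|0
+link2  3|0|0
P(0,2) f=1→J1  3|1|0
+link3  4|1|0
PS(1,0) f=2→J2  4|1|1
+link4  5|1|1
PS(2,4) f=2→J2  5|1|2
PS(4,3) f=2→J2  5|1|3
+link5  6|1|3
P(3,5) f=1→J1  6|2|3
PS(5,4) f=2→J2  6|2|4
PS(2,3) f=2→J2  6|2|5
PS(1,5) f=2→J2  6|2|6
PS(5,2) f=2→J2  6|2|7
M = 3(6−1)−2·2−7 = 15−4−7 = 4

M = 4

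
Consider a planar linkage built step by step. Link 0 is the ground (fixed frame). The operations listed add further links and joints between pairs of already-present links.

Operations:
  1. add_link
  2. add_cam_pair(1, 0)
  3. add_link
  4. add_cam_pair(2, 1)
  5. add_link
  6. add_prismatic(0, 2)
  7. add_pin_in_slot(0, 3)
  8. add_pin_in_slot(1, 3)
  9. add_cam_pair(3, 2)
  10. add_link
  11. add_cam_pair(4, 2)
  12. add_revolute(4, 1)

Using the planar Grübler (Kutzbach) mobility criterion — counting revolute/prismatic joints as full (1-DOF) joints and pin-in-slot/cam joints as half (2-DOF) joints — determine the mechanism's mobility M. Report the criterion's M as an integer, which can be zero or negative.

link 0 = ground. State L|J1|J2 = 1|0|0
+link1  2|0|0
C(1,0) f=2→J2  2|0|1
+link2  3|0|1
C(2,1) f=2→J2  3|0|2
+link3  4|0|2
P(0,2) f=1→J1  4|1|2
PS(0,3) f=2→J2  4|1|3
PS(1,3) f=2→J2  4|1|4
C(3,2) f=2→J2  4|1|5
+link4  5|1|5
C(4,2) f=2→J2  5|1|6
R(4,1) f=1→J1  5|2|6
M = 3(5−1)−2·2−6 = 12−4−6 = 2

M = 2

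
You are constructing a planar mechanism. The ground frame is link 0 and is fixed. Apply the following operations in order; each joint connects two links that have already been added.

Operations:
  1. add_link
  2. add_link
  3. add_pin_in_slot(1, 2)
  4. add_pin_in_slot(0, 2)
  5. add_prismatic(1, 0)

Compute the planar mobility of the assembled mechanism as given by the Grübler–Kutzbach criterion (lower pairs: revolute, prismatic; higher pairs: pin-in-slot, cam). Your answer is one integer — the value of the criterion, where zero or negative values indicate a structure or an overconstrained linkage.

[1;0;0] (link 0 is ground)
L+ [2;0;0]
L+ [3;0;0]
PS(1,2)∈J2 [3;0;1]
PS(0,2)∈J2 [3;0;2]
P(1,0)∈J1 [3;1;2]
mobility = 6 − 2 − 2 = 2

M = 2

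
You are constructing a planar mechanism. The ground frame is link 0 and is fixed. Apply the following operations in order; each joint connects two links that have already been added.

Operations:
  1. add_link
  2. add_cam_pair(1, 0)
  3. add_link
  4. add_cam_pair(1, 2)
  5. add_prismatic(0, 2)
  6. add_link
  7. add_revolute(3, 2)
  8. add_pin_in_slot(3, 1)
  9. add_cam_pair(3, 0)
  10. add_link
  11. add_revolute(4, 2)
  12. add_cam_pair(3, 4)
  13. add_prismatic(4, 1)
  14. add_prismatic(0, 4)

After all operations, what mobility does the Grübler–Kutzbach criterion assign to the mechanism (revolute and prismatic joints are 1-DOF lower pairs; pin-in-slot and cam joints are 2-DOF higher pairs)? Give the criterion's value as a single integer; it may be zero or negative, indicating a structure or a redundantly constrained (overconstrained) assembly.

M = -3

link 0 = ground. State L|J1|J2 = 1|0|0
+link1  2|0|0
C(1,0) f=2→J2  2|0|1
+link2  3|0|1
C(1,2) f=2→J2  3|0|2
P(0,2) f=1→J1  3|1|2
+link3  4|1|2
R(3,2) f=1→J1  4|2|2
PS(3,1) f=2→J2  4|2|3
C(3,0) f=2→J2  4|2|4
+link4  5|2|4
R(4,2) f=1→J1  5|3|4
C(3,4) f=2→J2  5|3|5
P(4,1) f=1→J1  5|4|5
P(0,4) f=1→J1  5|5|5
M = 3(5−1)−2·5−5 = 12−10−5 = -3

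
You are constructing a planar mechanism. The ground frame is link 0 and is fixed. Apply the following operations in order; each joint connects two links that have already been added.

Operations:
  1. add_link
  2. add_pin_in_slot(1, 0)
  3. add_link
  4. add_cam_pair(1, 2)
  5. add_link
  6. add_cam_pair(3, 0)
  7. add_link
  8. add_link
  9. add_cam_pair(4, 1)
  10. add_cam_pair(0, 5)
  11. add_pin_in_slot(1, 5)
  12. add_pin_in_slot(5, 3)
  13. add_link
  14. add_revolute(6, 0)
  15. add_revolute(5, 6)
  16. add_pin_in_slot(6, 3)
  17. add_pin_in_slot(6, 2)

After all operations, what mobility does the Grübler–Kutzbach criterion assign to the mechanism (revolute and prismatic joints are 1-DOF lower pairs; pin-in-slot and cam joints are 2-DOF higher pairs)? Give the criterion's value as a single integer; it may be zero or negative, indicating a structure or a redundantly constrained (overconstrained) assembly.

[1;0;0] (link 0 is ground)
L+ [2;0;0]
PS(1,0)∈J2 [2;0;1]
L+ [3;0;1]
C(1,2)∈J2 [3;0;2]
L+ [4;0;2]
C(3,0)∈J2 [4;0;3]
L+ [5;0;3]
L+ [6;0;3]
C(4,1)∈J2 [6;0;4]
C(0,5)∈J2 [6;0;5]
PS(1,5)∈J2 [6;0;6]
PS(5,3)∈J2 [6;0;7]
L+ [7;0;7]
R(6,0)∈J1 [7;1;7]
R(5,6)∈J1 [7;2;7]
PS(6,3)∈J2 [7;2;8]
PS(6,2)∈J2 [7;2;9]
mobility = 18 − 4 − 9 = 5

M = 5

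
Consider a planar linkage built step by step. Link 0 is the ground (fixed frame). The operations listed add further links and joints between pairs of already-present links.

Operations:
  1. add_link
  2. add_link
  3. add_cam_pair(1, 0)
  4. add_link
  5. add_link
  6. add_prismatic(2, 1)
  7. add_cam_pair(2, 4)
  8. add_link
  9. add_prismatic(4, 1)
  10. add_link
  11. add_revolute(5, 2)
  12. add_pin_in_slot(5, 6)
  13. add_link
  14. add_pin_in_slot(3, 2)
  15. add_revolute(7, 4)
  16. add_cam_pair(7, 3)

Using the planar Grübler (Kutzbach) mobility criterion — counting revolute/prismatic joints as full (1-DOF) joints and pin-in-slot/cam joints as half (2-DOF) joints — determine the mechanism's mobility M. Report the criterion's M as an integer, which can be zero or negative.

M = 8

link 0 = ground. State L|J1|J2 = 1|0|0
+link1  2|0|0
+link2  3|0|0
C(1,0) f=2→J2  3|0|1
+link3  4|0|1
+link4  5|0|1
P(2,1) f=1→J1  5|1|1
C(2,4) f=2→J2  5|1|2
+link5  6|1|2
P(4,1) f=1→J1  6|2|2
+link6  7|2|2
R(5,2) f=1→J1  7|3|2
PS(5,6) f=2→J2  7|3|3
+link7  8|3|3
PS(3,2) f=2→J2  8|3|4
R(7,4) f=1→J1  8|4|4
C(7,3) f=2→J2  8|4|5
M = 3(8−1)−2·4−5 = 21−8−5 = 8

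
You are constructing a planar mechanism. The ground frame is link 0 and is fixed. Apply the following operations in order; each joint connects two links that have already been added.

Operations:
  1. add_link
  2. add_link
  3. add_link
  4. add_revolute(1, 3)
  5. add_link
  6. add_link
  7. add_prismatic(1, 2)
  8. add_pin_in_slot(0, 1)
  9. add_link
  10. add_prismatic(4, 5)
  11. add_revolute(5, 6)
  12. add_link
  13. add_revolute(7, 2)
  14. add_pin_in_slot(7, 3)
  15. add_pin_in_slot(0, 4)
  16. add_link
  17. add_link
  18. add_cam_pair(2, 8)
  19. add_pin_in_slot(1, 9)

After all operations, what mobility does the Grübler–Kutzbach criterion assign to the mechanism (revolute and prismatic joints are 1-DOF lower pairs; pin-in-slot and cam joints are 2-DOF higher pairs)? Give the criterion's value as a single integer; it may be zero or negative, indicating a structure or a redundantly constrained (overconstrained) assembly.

M = 12

link 0 = ground. State L|J1|J2 = 1|0|0
+link1  2|0|0
+link2  3|0|0
+link3  4|0|0
R(1,3) f=1→J1  4|1|0
+link4  5|1|0
+link5  6|1|0
P(1,2) f=1→J1  6|2|0
PS(0,1) f=2→J2  6|2|1
+link6  7|2|1
P(4,5) f=1→J1  7|3|1
R(5,6) f=1→J1  7|4|1
+link7  8|4|1
R(7,2) f=1→J1  8|5|1
PS(7,3) f=2→J2  8|5|2
PS(0,4) f=2→J2  8|5|3
+link8  9|5|3
+link9  10|5|3
C(2,8) f=2→J2  10|5|4
PS(1,9) f=2→J2  10|5|5
M = 3(10−1)−2·5−5 = 27−10−5 = 12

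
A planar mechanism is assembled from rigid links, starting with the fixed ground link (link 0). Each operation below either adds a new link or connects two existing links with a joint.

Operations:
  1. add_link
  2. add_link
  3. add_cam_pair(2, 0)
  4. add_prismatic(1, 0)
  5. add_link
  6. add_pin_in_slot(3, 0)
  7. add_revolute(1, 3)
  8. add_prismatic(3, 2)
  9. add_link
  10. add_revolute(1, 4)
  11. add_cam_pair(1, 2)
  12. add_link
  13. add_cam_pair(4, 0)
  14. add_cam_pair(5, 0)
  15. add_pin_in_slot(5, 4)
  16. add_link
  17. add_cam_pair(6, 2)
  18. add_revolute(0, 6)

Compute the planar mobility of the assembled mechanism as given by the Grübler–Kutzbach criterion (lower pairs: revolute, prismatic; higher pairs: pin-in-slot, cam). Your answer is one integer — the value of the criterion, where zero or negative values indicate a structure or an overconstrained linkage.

ground; <1,0,0>
#1 <2,0,0>
#2 <3,0,0>
C:2↔0 J2 <3,0,1>
P:1↔0 J1 <3,1,1>
#3 <4,1,1>
PS:3↔0 J2 <4,1,2>
R:1↔3 J1 <4,2,2>
P:3↔2 J1 <4,3,2>
#4 <5,3,2>
R:1↔4 J1 <5,4,2>
C:1↔2 J2 <5,4,3>
#5 <6,4,3>
C:4↔0 J2 <6,4,4>
C:5↔0 J2 <6,4,5>
PS:5↔4 J2 <6,4,6>
#6 <7,4,6>
C:6↔2 J2 <7,4,7>
R:0↔6 J1 <7,5,7>
3×6 − 2×5 − 1×7 = 1

M = 1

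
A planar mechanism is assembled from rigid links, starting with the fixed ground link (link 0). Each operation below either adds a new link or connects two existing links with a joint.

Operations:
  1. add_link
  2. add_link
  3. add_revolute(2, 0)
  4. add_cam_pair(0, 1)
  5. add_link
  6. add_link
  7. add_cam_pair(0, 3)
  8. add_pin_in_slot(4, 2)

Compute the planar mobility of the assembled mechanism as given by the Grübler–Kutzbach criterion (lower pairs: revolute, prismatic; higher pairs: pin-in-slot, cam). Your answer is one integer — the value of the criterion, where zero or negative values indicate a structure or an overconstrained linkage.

[1;0;0] (link 0 is ground)
L+ [2;0;0]
L+ [3;0;0]
R(2,0)∈J1 [3;1;0]
C(0,1)∈J2 [3;1;1]
L+ [4;1;1]
L+ [5;1;1]
C(0,3)∈J2 [5;1;2]
PS(4,2)∈J2 [5;1;3]
mobility = 12 − 2 − 3 = 7

M = 7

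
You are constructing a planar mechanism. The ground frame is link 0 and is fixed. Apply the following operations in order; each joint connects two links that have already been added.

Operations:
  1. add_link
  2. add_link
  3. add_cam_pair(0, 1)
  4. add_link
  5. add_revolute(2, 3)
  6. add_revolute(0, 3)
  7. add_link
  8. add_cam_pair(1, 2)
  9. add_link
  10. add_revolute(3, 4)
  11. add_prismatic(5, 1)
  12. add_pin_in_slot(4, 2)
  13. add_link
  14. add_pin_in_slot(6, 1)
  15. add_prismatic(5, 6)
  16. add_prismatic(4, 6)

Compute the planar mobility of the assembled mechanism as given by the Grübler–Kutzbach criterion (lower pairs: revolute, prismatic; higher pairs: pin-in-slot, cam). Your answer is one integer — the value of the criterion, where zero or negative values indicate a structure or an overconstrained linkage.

[1;0;0] (link 0 is ground)
L+ [2;0;0]
L+ [3;0;0]
C(0,1)∈J2 [3;0;1]
L+ [4;0;1]
R(2,3)∈J1 [4;1;1]
R(0,3)∈J1 [4;2;1]
L+ [5;2;1]
C(1,2)∈J2 [5;2;2]
L+ [6;2;2]
R(3,4)∈J1 [6;3;2]
P(5,1)∈J1 [6;4;2]
PS(4,2)∈J2 [6;4;3]
L+ [7;4;3]
PS(6,1)∈J2 [7;4;4]
P(5,6)∈J1 [7;5;4]
P(4,6)∈J1 [7;6;4]
mobility = 18 − 12 − 4 = 2

M = 2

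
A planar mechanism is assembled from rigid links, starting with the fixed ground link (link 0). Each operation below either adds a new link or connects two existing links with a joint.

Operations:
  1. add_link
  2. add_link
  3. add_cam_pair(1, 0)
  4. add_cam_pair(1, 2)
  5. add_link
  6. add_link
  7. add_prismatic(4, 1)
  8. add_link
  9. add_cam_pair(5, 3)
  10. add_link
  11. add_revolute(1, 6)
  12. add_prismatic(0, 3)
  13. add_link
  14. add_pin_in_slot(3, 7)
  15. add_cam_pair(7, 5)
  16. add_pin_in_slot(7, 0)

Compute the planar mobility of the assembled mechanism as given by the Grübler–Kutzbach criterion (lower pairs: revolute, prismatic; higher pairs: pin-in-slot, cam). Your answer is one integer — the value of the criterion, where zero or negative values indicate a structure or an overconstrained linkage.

link 0 = ground. State L|J1|J2 = 1|0|0
+link1  2|0|0
+link2  3|0|0
C(1,0) f=2→J2  3|0|1
C(1,2) f=2→J2  3|0|2
+link3  4|0|2
+link4  5|0|2
P(4,1) f=1→J1  5|1|2
+link5  6|1|2
C(5,3) f=2→J2  6|1|3
+link6  7|1|3
R(1,6) f=1→J1  7|2|3
P(0,3) f=1→J1  7|3|3
+link7  8|3|3
PS(3,7) f=2→J2  8|3|4
C(7,5) f=2→J2  8|3|5
PS(7,0) f=2→J2  8|3|6
M = 3(8−1)−2·3−6 = 21−6−6 = 9

M = 9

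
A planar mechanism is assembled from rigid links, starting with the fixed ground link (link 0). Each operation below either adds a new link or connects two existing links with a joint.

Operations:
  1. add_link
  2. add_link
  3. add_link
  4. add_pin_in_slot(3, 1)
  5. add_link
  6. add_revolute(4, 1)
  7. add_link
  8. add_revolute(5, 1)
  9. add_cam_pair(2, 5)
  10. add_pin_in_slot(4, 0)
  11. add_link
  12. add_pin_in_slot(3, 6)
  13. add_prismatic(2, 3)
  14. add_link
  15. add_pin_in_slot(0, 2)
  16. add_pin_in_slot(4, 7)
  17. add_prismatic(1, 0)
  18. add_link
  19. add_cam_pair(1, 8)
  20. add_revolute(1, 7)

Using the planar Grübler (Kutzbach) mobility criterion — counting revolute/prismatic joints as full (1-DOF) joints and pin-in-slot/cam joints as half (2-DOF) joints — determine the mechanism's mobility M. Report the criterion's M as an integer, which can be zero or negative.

L=1 J1=0 J2=0
add link → L=2 J1=0 J2=0
add link → L=3 J1=0 J2=0
add link → L=4 J1=0 J2=0
PS@3,1 dof=2 J2 → L=4 J1=0 J2=1
add link → L=5 J1=0 J2=1
R@4,1 dof=1 J1 → L=5 J1=1 J2=1
add link → L=6 J1=1 J2=1
R@5,1 dof=1 J1 → L=6 J1=2 J2=1
C@2,5 dof=2 J2 → L=6 J1=2 J2=2
PS@4,0 dof=2 J2 → L=6 J1=2 J2=3
add link → L=7 J1=2 J2=3
PS@3,6 dof=2 J2 → L=7 J1=2 J2=4
P@2,3 dof=1 J1 → L=7 J1=3 J2=4
add link → L=8 J1=3 J2=4
PS@0,2 dof=2 J2 → L=8 J1=3 J2=5
PS@4,7 dof=2 J2 → L=8 J1=3 J2=6
P@1,0 dof=1 J1 → L=8 J1=4 J2=6
add link → L=9 J1=4 J2=6
C@1,8 dof=2 J2 → L=9 J1=4 J2=7
R@1,7 dof=1 J1 → L=9 J1=5 J2=7
M=3(L−1)−2J1−J2=3·8−2·5−7=7

M = 7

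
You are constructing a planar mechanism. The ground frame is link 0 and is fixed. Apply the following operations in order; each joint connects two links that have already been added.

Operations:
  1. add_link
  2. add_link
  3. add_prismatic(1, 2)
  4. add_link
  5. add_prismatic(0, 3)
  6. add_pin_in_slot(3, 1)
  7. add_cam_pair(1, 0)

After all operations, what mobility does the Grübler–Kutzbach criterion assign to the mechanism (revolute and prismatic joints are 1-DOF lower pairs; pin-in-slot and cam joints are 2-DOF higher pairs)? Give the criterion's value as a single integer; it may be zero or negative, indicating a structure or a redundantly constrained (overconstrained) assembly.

M = 3

[1;0;0] (link 0 is ground)
L+ [2;0;0]
L+ [3;0;0]
P(1,2)∈J1 [3;1;0]
L+ [4;1;0]
P(0,3)∈J1 [4;2;0]
PS(3,1)∈J2 [4;2;1]
C(1,0)∈J2 [4;2;2]
mobility = 9 − 4 − 2 = 3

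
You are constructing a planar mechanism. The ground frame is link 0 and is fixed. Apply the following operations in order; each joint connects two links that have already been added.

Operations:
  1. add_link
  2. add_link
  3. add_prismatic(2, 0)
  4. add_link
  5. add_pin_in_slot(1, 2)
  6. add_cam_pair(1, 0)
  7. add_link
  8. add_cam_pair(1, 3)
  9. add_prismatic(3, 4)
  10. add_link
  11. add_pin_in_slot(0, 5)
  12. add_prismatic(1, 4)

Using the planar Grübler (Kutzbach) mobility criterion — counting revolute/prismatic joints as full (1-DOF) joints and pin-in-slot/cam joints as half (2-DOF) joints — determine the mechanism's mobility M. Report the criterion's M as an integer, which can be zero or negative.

M = 5

(L,J1,J2)=(1,0,0); link0 fixed
link1: (2,0,0)
link2: (3,0,0)
P 2-0 [J1]: (3,1,0)
link3: (4,1,0)
PS 1-2 [J2]: (4,1,1)
C 1-0 [J2]: (4,1,2)
link4: (5,1,2)
C 1-3 [J2]: (5,1,3)
P 3-4 [J1]: (5,2,3)
link5: (6,2,3)
PS 0-5 [J2]: (6,2,4)
P 1-4 [J1]: (6,3,4)
Grübler: 3·5 − 2·3 − 4 = 5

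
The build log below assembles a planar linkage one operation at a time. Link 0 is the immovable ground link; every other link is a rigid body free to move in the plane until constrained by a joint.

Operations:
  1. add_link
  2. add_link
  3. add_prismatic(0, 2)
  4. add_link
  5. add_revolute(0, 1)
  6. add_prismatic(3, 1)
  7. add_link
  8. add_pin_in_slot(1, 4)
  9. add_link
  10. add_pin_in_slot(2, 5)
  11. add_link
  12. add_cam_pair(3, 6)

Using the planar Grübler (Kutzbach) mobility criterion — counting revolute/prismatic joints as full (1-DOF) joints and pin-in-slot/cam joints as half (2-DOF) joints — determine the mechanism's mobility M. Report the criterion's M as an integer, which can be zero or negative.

link 0 = ground. State L|J1|J2 = 1|0|0
+link1  2|0|0
+link2  3|0|0
P(0,2) f=1→J1  3|1|0
+link3  4|1|0
R(0,1) f=1→J1  4|2|0
P(3,1) f=1→J1  4|3|0
+link4  5|3|0
PS(1,4) f=2→J2  5|3|1
+link5  6|3|1
PS(2,5) f=2→J2  6|3|2
+link6  7|3|2
C(3,6) f=2→J2  7|3|3
M = 3(7−1)−2·3−3 = 18−6−3 = 9

M = 9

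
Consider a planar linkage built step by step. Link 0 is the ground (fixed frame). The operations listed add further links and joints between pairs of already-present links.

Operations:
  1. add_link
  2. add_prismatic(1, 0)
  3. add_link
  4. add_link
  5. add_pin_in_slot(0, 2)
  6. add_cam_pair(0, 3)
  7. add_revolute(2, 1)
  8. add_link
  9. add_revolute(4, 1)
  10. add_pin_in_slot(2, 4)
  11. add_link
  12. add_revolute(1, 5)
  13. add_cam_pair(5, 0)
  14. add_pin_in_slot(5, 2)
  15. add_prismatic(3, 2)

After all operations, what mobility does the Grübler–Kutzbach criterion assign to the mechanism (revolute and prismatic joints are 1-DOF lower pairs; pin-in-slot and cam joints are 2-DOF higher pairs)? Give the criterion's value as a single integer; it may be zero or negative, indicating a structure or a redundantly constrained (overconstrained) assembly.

L=1 J1=0 J2=0
add link → L=2 J1=0 J2=0
P@1,0 dof=1 J1 → L=2 J1=1 J2=0
add link → L=3 J1=1 J2=0
add link → L=4 J1=1 J2=0
PS@0,2 dof=2 J2 → L=4 J1=1 J2=1
C@0,3 dof=2 J2 → L=4 J1=1 J2=2
R@2,1 dof=1 J1 → L=4 J1=2 J2=2
add link → L=5 J1=2 J2=2
R@4,1 dof=1 J1 → L=5 J1=3 J2=2
PS@2,4 dof=2 J2 → L=5 J1=3 J2=3
add link → L=6 J1=3 J2=3
R@1,5 dof=1 J1 → L=6 J1=4 J2=3
C@5,0 dof=2 J2 → L=6 J1=4 J2=4
PS@5,2 dof=2 J2 → L=6 J1=4 J2=5
P@3,2 dof=1 J1 → L=6 J1=5 J2=5
M=3(L−1)−2J1−J2=3·5−2·5−5=0

M = 0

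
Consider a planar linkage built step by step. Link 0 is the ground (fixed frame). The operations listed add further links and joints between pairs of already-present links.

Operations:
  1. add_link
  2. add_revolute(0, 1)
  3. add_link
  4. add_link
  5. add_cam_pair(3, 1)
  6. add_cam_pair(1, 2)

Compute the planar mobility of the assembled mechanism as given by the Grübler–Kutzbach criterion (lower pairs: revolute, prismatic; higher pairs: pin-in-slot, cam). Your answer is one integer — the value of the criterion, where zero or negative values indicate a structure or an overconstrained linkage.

M = 5

ground; <1,0,0>
#1 <2,0,0>
R:0↔1 J1 <2,1,0>
#2 <3,1,0>
#3 <4,1,0>
C:3↔1 J2 <4,1,1>
C:1↔2 J2 <4,1,2>
3×3 − 2×1 − 1×2 = 5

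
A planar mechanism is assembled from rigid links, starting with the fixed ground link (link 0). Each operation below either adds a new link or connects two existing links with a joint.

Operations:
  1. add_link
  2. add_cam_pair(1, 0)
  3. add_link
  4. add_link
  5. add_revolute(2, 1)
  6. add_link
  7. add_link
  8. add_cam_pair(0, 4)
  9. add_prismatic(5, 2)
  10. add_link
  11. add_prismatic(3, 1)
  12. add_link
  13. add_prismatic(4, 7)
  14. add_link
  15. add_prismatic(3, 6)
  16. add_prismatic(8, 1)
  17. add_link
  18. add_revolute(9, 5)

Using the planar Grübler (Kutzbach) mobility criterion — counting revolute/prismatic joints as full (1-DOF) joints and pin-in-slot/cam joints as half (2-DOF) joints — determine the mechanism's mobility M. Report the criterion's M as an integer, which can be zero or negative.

M = 11

ground; <1,0,0>
#1 <2,0,0>
C:1↔0 J2 <2,0,1>
#2 <3,0,1>
#3 <4,0,1>
R:2↔1 J1 <4,1,1>
#4 <5,1,1>
#5 <6,1,1>
C:0↔4 J2 <6,1,2>
P:5↔2 J1 <6,2,2>
#6 <7,2,2>
P:3↔1 J1 <7,3,2>
#7 <8,3,2>
P:4↔7 J1 <8,4,2>
#8 <9,4,2>
P:3↔6 J1 <9,5,2>
P:8↔1 J1 <9,6,2>
#9 <10,6,2>
R:9↔5 J1 <10,7,2>
3×9 − 2×7 − 1×2 = 11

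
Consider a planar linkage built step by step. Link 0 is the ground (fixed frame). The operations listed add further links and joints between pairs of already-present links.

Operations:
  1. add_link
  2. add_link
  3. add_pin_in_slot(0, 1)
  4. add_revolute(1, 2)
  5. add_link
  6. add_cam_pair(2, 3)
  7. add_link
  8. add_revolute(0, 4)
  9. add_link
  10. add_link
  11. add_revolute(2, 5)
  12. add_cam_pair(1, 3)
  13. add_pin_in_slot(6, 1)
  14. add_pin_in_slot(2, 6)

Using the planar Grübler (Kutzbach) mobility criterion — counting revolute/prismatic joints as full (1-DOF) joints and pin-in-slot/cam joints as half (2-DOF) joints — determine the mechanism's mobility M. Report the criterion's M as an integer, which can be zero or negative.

M = 7

ground; <1,0,0>
#1 <2,0,0>
#2 <3,0,0>
PS:0↔1 J2 <3,0,1>
R:1↔2 J1 <3,1,1>
#3 <4,1,1>
C:2↔3 J2 <4,1,2>
#4 <5,1,2>
R:0↔4 J1 <5,2,2>
#5 <6,2,2>
#6 <7,2,2>
R:2↔5 J1 <7,3,2>
C:1↔3 J2 <7,3,3>
PS:6↔1 J2 <7,3,4>
PS:2↔6 J2 <7,3,5>
3×6 − 2×3 − 1×5 = 7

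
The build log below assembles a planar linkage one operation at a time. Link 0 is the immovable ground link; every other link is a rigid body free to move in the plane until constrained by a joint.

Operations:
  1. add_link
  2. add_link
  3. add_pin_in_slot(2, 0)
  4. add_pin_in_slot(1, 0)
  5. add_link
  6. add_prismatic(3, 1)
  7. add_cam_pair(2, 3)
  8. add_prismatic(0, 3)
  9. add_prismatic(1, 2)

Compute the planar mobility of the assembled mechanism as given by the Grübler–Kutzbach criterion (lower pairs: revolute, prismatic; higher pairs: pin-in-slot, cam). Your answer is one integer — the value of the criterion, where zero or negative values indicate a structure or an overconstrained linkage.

ground; <1,0,0>
#1 <2,0,0>
#2 <3,0,0>
PS:2↔0 J2 <3,0,1>
PS:1↔0 J2 <3,0,2>
#3 <4,0,2>
P:3↔1 J1 <4,1,2>
C:2↔3 J2 <4,1,3>
P:0↔3 J1 <4,2,3>
P:1↔2 J1 <4,3,3>
3×3 − 2×3 − 1×3 = 0

M = 0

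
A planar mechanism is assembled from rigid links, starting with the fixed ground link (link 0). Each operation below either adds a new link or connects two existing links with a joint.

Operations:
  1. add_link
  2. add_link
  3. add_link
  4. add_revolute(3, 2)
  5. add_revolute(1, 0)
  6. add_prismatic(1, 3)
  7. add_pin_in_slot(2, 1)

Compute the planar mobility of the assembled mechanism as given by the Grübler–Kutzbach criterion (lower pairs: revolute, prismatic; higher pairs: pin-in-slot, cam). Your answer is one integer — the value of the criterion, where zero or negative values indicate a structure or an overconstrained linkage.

[1;0;0] (link 0 is ground)
L+ [2;0;0]
L+ [3;0;0]
L+ [4;0;0]
R(3,2)∈J1 [4;1;0]
R(1,0)∈J1 [4;2;0]
P(1,3)∈J1 [4;3;0]
PS(2,1)∈J2 [4;3;1]
mobility = 9 − 6 − 1 = 2

M = 2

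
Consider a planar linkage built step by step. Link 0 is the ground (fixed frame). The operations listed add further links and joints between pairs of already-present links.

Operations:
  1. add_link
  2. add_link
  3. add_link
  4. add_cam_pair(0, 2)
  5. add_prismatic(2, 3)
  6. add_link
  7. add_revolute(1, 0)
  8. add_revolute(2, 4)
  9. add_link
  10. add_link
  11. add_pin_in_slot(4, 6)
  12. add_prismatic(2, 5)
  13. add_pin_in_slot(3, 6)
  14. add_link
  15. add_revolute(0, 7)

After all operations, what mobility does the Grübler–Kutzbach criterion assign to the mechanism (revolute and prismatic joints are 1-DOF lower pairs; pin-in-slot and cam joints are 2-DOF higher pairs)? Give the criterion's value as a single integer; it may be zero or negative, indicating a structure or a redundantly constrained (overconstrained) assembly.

M = 8

link 0 = ground. State L|J1|J2 = 1|0|0
+link1  2|0|0
+link2  3|0|0
+link3  4|0|0
C(0,2) f=2→J2  4|0|1
P(2,3) f=1→J1  4|1|1
+link4  5|1|1
R(1,0) f=1→J1  5|2|1
R(2,4) f=1→J1  5|3|1
+link5  6|3|1
+link6  7|3|1
PS(4,6) f=2→J2  7|3|2
P(2,5) f=1→J1  7|4|2
PS(3,6) f=2→J2  7|4|3
+link7  8|4|3
R(0,7) f=1→J1  8|5|3
M = 3(8−1)−2·5−3 = 21−10−3 = 8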